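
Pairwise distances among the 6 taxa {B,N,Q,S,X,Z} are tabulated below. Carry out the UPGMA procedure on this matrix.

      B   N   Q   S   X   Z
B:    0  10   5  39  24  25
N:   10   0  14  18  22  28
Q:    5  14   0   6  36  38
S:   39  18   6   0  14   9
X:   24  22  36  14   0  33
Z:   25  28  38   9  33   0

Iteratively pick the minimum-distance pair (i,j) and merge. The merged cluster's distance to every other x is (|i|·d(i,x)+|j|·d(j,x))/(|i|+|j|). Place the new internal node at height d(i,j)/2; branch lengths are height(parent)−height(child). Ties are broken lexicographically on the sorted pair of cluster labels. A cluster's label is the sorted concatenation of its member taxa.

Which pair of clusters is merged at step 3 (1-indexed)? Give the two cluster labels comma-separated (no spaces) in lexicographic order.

step 1: merge (B,Q) at d=5; branch lengths B→5/2, Q→5/2; new cluster BQ
  updated: d(BQ,N)=12, d(BQ,S)=45/2, d(BQ,X)=30, d(BQ,Z)=63/2
step 2: merge (S,Z) at d=9; branch lengths S→9/2, Z→9/2; new cluster SZ
  updated: d(BQ,SZ)=27, d(N,SZ)=23, d(SZ,X)=47/2
step 3: merge (BQ,N) at d=12; branch lengths BQ→7/2, N→6; new cluster BNQ
  updated: d(BNQ,SZ)=77/3, d(BNQ,X)=82/3
step 4: merge (SZ,X) at d=47/2; branch lengths SZ→29/4, X→47/4; new cluster SXZ
  updated: d(BNQ,SXZ)=236/9
step 5: merge (BNQ,SXZ) at d=236/9; branch lengths BNQ→64/9, SXZ→49/36; new cluster BNQSXZ
final tree: (((B:5/2,Q:5/2):7/2,N:6):64/9,((S:9/2,Z:9/2):29/4,X:47/4):49/36)
total length: 1835/36

BQ,N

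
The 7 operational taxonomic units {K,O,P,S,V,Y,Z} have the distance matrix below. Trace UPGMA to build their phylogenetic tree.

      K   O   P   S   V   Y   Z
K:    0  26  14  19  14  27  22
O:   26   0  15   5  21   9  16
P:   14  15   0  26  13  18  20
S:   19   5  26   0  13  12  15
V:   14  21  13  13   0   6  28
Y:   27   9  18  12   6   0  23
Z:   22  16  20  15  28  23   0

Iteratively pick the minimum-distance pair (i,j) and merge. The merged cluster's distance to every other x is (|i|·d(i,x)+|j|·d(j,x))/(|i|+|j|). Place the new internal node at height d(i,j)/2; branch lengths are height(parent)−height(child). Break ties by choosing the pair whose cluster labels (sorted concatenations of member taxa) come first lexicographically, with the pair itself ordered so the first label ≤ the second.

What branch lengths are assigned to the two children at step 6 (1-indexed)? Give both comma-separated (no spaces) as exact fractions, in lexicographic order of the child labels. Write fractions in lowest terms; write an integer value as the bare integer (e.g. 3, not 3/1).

11/24,31/3

1. join O+S (d=5) ⇒ OS; edges |O|=5/2, |S|=5/2
  updated: d(K,OS)=45/2, d(OS,P)=41/2, d(OS,V)=17, d(OS,Y)=21/2, d(OS,Z)=31/2
2. join V+Y (d=6) ⇒ VY; edges |V|=3, |Y|=3
  updated: d(K,VY)=41/2, d(OS,VY)=55/4, d(P,VY)=31/2, d(VY,Z)=51/2
3. join OS+VY (d=55/4) ⇒ OSVY; edges |OS|=35/8, |VY|=31/8
  updated: d(K,OSVY)=43/2, d(OSVY,P)=18, d(OSVY,Z)=41/2
4. join K+P (d=14) ⇒ KP; edges |K|=7, |P|=7
  updated: d(KP,OSVY)=79/4, d(KP,Z)=21
5. join KP+OSVY (d=79/4) ⇒ KOPSVY; edges |KP|=23/8, |OSVY|=3
  updated: d(KOPSVY,Z)=62/3
6. join KOPSVY+Z (d=62/3) ⇒ KOPSVYZ; edges |KOPSVY|=11/24, |Z|=31/3
final tree: (((K:7,P:7):23/8,((O:5/2,S:5/2):35/8,(V:3,Y:3):31/8):3):11/24,Z:31/3)
total length: 599/12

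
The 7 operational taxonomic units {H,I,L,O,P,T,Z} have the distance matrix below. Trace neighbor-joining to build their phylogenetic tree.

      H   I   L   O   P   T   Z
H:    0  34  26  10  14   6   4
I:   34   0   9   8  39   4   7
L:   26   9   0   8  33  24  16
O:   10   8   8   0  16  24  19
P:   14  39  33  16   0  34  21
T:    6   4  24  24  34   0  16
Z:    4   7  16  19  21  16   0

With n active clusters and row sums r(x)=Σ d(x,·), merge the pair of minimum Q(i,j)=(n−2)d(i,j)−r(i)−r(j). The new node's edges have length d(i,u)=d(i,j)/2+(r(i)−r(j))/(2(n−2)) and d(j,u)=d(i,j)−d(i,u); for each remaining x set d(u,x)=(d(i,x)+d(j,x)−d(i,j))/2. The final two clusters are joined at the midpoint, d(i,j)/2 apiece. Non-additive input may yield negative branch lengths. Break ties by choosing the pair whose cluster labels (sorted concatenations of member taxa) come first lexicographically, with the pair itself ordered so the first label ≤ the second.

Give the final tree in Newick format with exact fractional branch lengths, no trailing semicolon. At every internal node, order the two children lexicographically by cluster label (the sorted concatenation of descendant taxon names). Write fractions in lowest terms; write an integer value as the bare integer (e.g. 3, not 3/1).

(((((H:19/16,P:205/16):79/24,Z:53/24):21/4,(I:13/10,T:27/10):51/8):31/8,L:93/16):35/32,O:35/32)

step 1: merge (I,T) at d=4, Q=-189; branch lengths I→13/10, T→27/10; new cluster IT
  updated: d(H,IT)=18, d(IT,L)=29/2, d(IT,O)=14, d(IT,P)=69/2, d(IT,Z)=19/2
step 2: merge (H,P) at d=14, Q=-269/2; branch lengths H→19/16, P→205/16; new cluster HP
  updated: d(HP,IT)=77/4, d(HP,L)=45/2, d(HP,O)=6, d(HP,Z)=11/2
step 3: merge (HP,Z) at d=11/2, Q=-347/4; branch lengths HP→79/24, Z→53/24; new cluster HPZ
  updated: d(HPZ,IT)=93/8, d(HPZ,L)=33/2, d(HPZ,O)=39/4
step 4: merge (HPZ,IT) at d=93/8, Q=-219/4; branch lengths HPZ→21/4, IT→51/8; new cluster HIPTZ
  updated: d(HIPTZ,L)=155/16, d(HIPTZ,O)=97/16
step 5: merge (HIPTZ,L) at d=155/16, Q=-95/4; branch lengths HIPTZ→31/8, L→93/16; new cluster HILPTZ
  updated: d(HILPTZ,O)=35/16
step 6: merge (HILPTZ,O) at d=35/16; branch lengths HILPTZ→35/32, O→35/32; new cluster HILOPTZ
final tree: (((((H:19/16,P:205/16):79/24,Z:53/24):21/4,(I:13/10,T:27/10):51/8):31/8,L:93/16):35/32,O:35/32)
total length: 47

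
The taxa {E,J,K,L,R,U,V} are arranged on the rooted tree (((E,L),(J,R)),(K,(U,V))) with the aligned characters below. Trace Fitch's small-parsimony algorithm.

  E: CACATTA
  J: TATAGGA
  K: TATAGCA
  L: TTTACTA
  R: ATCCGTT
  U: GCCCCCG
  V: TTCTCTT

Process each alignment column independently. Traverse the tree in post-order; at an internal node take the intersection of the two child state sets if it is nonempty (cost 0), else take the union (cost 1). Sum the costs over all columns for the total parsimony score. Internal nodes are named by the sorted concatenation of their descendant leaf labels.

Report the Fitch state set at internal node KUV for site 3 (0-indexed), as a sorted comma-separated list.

A,C,T

EL@0: {C} ∪ {T} = {C,T} (union, +1)
JR@0: {T} ∪ {A} = {A,T} (union, +1)
EJLR@0: {C,T} ∩ {A,T} = {T} (intersection, +0)
UV@0: {G} ∪ {T} = {G,T} (union, +1)
KUV@0: {T} ∩ {G,T} = {T} (intersection, +0)
EJKLRUV@0: {T} ∩ {T} = {T} (intersection, +0)
EL@1: {A} ∪ {T} = {A,T} (union, +1)
JR@1: {A} ∪ {T} = {A,T} (union, +1)
EJLR@1: {A,T} ∩ {A,T} = {A,T} (intersection, +0)
UV@1: {C} ∪ {T} = {C,T} (union, +1)
KUV@1: {A} ∪ {C,T} = {A,C,T} (union, +1)
EJKLRUV@1: {A,T} ∩ {A,C,T} = {A,T} (intersection, +0)
EL@2: {C} ∪ {T} = {C,T} (union, +1)
JR@2: {T} ∪ {C} = {C,T} (union, +1)
EJLR@2: {C,T} ∩ {C,T} = {C,T} (intersection, +0)
UV@2: {C} ∩ {C} = {C} (intersection, +0)
KUV@2: {T} ∪ {C} = {C,T} (union, +1)
EJKLRUV@2: {C,T} ∩ {C,T} = {C,T} (intersection, +0)
EL@3: {A} ∩ {A} = {A} (intersection, +0)
JR@3: {A} ∪ {C} = {A,C} (union, +1)
EJLR@3: {A} ∩ {A,C} = {A} (intersection, +0)
UV@3: {C} ∪ {T} = {C,T} (union, +1)
KUV@3: {A} ∪ {C,T} = {A,C,T} (union, +1)
EJKLRUV@3: {A} ∩ {A,C,T} = {A} (intersection, +0)
EL@4: {T} ∪ {C} = {C,T} (union, +1)
JR@4: {G} ∩ {G} = {G} (intersection, +0)
EJLR@4: {C,T} ∪ {G} = {C,G,T} (union, +1)
UV@4: {C} ∩ {C} = {C} (intersection, +0)
KUV@4: {G} ∪ {C} = {C,G} (union, +1)
EJKLRUV@4: {C,G,T} ∩ {C,G} = {C,G} (intersection, +0)
EL@5: {T} ∩ {T} = {T} (intersection, +0)
JR@5: {G} ∪ {T} = {G,T} (union, +1)
EJLR@5: {T} ∩ {G,T} = {T} (intersection, +0)
UV@5: {C} ∪ {T} = {C,T} (union, +1)
KUV@5: {C} ∩ {C,T} = {C} (intersection, +0)
EJKLRUV@5: {T} ∪ {C} = {C,T} (union, +1)
EL@6: {A} ∩ {A} = {A} (intersection, +0)
JR@6: {A} ∪ {T} = {A,T} (union, +1)
EJLR@6: {A} ∩ {A,T} = {A} (intersection, +0)
UV@6: {G} ∪ {T} = {G,T} (union, +1)
KUV@6: {A} ∪ {G,T} = {A,G,T} (union, +1)
EJKLRUV@6: {A} ∩ {A,G,T} = {A} (intersection, +0)
per-site changes: [3, 4, 3, 3, 3, 3, 3]; total = 22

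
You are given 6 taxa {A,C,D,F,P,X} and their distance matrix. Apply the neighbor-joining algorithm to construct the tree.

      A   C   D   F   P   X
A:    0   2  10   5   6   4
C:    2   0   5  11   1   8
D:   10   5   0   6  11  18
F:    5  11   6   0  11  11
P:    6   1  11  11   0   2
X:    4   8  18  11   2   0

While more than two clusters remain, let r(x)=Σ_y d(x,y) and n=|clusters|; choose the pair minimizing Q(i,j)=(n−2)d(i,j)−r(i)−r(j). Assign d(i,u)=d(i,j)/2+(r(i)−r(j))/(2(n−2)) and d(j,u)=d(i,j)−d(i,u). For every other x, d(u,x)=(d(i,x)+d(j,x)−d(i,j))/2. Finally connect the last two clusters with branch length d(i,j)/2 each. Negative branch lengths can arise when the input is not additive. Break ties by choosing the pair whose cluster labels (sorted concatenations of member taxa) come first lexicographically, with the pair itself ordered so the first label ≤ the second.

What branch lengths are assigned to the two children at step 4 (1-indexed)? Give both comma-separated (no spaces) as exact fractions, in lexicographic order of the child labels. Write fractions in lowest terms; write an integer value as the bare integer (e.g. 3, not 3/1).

1. join D+F (d=6, Q=-70) ⇒ DF; edges |D|=15/4, |F|=9/4
  updated: d(A,DF)=9/2, d(C,DF)=5, d(DF,P)=8, d(DF,X)=23/2
2. join P+X (d=2, Q=-73/2) ⇒ PX; edges |P|=-5/12, |X|=29/12
  updated: d(A,PX)=4, d(C,PX)=7/2, d(DF,PX)=35/4
3. join A+DF (d=9/2, Q=-79/4) ⇒ ADF; edges |A|=5/16, |DF|=67/16
  updated: d(ADF,C)=5/4, d(ADF,PX)=33/8
4. join ADF+C (d=5/4, Q=-71/8) ⇒ ACDF; edges |ADF|=15/16, |C|=5/16
  updated: d(ACDF,PX)=51/16
5. join ACDF+PX (d=51/16) ⇒ ACDFPX; edges |ACDF|=51/32, |PX|=51/32
final tree: (((A:5/16,(D:15/4,F:9/4):67/16):15/16,C:5/16):51/32,(P:-5/12,X:29/12):51/32)
total length: 271/16

15/16,5/16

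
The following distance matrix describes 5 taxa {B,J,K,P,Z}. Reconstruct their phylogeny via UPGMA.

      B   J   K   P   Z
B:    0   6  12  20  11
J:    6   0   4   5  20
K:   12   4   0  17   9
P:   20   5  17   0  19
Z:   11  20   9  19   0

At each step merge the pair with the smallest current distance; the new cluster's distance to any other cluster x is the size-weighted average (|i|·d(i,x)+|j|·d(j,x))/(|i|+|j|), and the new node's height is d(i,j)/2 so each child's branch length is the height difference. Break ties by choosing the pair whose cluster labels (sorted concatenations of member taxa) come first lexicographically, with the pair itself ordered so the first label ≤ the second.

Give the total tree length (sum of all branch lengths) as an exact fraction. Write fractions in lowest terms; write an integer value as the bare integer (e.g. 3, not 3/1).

1. join J+K (d=4) ⇒ JK; edges |J|=2, |K|=2
  updated: d(B,JK)=9, d(JK,P)=11, d(JK,Z)=29/2
2. join B+JK (d=9) ⇒ BJK; edges |B|=9/2, |JK|=5/2
  updated: d(BJK,P)=14, d(BJK,Z)=40/3
3. join BJK+Z (d=40/3) ⇒ BJKZ; edges |BJK|=13/6, |Z|=20/3
  updated: d(BJKZ,P)=61/4
4. join BJKZ+P (d=61/4) ⇒ BJKPZ; edges |BJKZ|=23/24, |P|=61/8
final tree: (((B:9/2,(J:2,K:2):5/2):13/6,Z:20/3):23/24,P:61/8)
total length: 341/12

341/12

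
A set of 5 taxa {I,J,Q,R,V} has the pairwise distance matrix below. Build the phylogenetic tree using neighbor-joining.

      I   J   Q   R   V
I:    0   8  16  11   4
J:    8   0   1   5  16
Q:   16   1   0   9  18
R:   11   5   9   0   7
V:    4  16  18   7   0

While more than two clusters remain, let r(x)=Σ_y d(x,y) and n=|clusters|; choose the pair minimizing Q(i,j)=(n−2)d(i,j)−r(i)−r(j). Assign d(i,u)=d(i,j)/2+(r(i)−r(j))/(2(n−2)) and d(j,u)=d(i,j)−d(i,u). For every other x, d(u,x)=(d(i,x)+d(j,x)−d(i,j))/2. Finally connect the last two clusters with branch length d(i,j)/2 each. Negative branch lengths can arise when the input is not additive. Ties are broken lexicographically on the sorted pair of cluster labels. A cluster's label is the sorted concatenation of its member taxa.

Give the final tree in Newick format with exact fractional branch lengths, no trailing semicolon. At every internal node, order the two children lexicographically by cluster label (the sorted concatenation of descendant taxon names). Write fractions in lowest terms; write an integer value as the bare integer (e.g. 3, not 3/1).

((((I:1,V:3):25/4,R:3/4):23/4,J:-7/4):11/8,Q:11/8)

1. join I+V (d=4, Q=-72) ⇒ IV; edges |I|=1, |V|=3
  updated: d(IV,J)=10, d(IV,Q)=15, d(IV,R)=7
2. join IV+R (d=7, Q=-39) ⇒ IRV; edges |IV|=25/4, |R|=3/4
  updated: d(IRV,J)=4, d(IRV,Q)=17/2
3. join IRV+J (d=4, Q=-27/2) ⇒ IJRV; edges |IRV|=23/4, |J|=-7/4
  updated: d(IJRV,Q)=11/4
4. join IJRV+Q (d=11/4) ⇒ IJQRV; edges |IJRV|=11/8, |Q|=11/8
final tree: ((((I:1,V:3):25/4,R:3/4):23/4,J:-7/4):11/8,Q:11/8)
total length: 71/4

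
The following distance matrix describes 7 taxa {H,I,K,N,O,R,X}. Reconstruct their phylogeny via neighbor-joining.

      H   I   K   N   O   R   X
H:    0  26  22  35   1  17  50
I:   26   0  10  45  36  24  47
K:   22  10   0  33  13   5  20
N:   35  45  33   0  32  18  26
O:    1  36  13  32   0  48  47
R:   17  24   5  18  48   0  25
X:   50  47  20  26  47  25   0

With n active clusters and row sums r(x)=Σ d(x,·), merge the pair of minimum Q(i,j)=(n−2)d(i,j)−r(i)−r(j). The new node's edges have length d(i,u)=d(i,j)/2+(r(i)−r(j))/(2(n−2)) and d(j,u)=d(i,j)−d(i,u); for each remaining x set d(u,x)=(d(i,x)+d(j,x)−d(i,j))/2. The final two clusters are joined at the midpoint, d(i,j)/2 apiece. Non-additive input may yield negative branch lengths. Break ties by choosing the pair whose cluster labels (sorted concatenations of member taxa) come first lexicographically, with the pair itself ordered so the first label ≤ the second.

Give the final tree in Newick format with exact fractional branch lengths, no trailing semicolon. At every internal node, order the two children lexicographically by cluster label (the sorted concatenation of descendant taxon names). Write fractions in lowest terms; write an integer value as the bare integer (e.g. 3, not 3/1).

((((H:-21/10,O:31/10):277/16,I:211/16):23/16,K:-51/16):131/32,((N:93/8,X:115/8):77/12,R:25/12):131/32)

1. join H+O (d=1, Q=-323) ⇒ HO; edges |H|=-21/10, |O|=31/10
  updated: d(HO,I)=61/2, d(HO,K)=17, d(HO,N)=33, d(HO,R)=32, d(HO,X)=48
2. join N+X (d=26, Q=-217) ⇒ NX; edges |N|=93/8, |X|=115/8
  updated: d(HO,NX)=55/2, d(I,NX)=33, d(K,NX)=27/2, d(NX,R)=17/2
3. join NX+R (d=17/2, Q=-253/2) ⇒ NRX; edges |NX|=77/12, |R|=25/12
  updated: d(HO,NRX)=51/2, d(I,NRX)=97/4, d(K,NRX)=5
4. join HO+I (d=61/2, Q=-307/4) ⇒ HIO; edges |HO|=277/16, |I|=211/16
  updated: d(HIO,K)=-7/4, d(HIO,NRX)=77/8
5. join HIO+K (d=-7/4, Q=-103/8) ⇒ HIKO; edges |HIO|=23/16, |K|=-51/16
  updated: d(HIKO,NRX)=131/16
6. join HIKO+NRX (d=131/16) ⇒ HIKNORX; edges |HIKO|=131/32, |NRX|=131/32
final tree: ((((H:-21/10,O:31/10):277/16,I:211/16):23/16,K:-51/16):131/32,((N:93/8,X:115/8):77/12,R:25/12):131/32)
total length: 1159/16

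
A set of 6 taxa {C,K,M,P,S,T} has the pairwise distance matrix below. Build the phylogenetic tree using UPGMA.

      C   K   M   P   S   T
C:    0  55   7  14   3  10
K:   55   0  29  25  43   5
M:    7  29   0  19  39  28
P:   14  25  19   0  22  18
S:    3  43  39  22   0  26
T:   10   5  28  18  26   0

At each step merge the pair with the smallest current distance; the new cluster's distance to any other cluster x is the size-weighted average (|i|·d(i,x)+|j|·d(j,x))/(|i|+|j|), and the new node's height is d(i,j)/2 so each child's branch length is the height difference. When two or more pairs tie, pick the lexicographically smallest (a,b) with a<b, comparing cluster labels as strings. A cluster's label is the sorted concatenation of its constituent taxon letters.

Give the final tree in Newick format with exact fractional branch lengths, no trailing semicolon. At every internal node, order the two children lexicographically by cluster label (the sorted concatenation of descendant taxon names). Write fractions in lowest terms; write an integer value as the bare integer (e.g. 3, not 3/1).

((((C:3/2,S:3/2):15/2,P:9):11/6,M:65/6):91/24,(K:5/2,T:5/2):97/8)

iteration 1: select C,S (d=3); attach at lengths (3/2, 3/2); label the merged cluster CS
  updated: d(CS,K)=49, d(CS,M)=23, d(CS,P)=18, d(CS,T)=18
iteration 2: select K,T (d=5); attach at lengths (5/2, 5/2); label the merged cluster KT
  updated: d(CS,KT)=67/2, d(KT,M)=57/2, d(KT,P)=43/2
iteration 3: select CS,P (d=18); attach at lengths (15/2, 9); label the merged cluster CPS
  updated: d(CPS,KT)=59/2, d(CPS,M)=65/3
iteration 4: select CPS,M (d=65/3); attach at lengths (11/6, 65/6); label the merged cluster CMPS
  updated: d(CMPS,KT)=117/4
iteration 5: select CMPS,KT (d=117/4); attach at lengths (91/24, 97/8); label the merged cluster CKMPST
final tree: ((((C:3/2,S:3/2):15/2,P:9):11/6,M:65/6):91/24,(K:5/2,T:5/2):97/8)
total length: 637/12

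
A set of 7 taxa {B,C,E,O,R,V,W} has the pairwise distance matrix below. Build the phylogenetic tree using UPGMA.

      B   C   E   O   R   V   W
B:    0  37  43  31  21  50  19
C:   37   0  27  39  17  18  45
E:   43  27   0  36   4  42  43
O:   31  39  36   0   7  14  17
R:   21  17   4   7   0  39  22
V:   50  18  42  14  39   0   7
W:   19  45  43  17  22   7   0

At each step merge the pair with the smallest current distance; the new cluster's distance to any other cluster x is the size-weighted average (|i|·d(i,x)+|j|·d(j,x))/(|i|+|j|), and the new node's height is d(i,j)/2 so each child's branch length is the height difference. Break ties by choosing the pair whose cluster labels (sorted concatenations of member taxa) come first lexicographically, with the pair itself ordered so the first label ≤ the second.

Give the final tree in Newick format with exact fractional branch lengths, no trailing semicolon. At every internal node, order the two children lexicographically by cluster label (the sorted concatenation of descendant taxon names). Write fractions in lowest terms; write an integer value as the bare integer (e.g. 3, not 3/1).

(B:67/4,((C:11,(E:2,R:2):9):31/6,(O:31/4,(V:7/2,W:7/2):17/4):101/12):7/12)

iteration 1: select E,R (d=4); attach at lengths (2, 2); label the merged cluster ER
  updated: d(B,ER)=32, d(C,ER)=22, d(ER,O)=43/2, d(ER,V)=81/2, d(ER,W)=65/2
iteration 2: select V,W (d=7); attach at lengths (7/2, 7/2); label the merged cluster VW
  updated: d(B,VW)=69/2, d(C,VW)=63/2, d(ER,VW)=73/2, d(O,VW)=31/2
iteration 3: select O,VW (d=31/2); attach at lengths (31/4, 17/4); label the merged cluster OVW
  updated: d(B,OVW)=100/3, d(C,OVW)=34, d(ER,OVW)=63/2
iteration 4: select C,ER (d=22); attach at lengths (11, 9); label the merged cluster CER
  updated: d(B,CER)=101/3, d(CER,OVW)=97/3
iteration 5: select CER,OVW (d=97/3); attach at lengths (31/6, 101/12); label the merged cluster CEORVW
  updated: d(B,CEORVW)=67/2
iteration 6: select B,CEORVW (d=67/2); attach at lengths (67/4, 7/12); label the merged cluster BCEORVW
final tree: (B:67/4,((C:11,(E:2,R:2):9):31/6,(O:31/4,(V:7/2,W:7/2):17/4):101/12):7/12)
total length: 887/12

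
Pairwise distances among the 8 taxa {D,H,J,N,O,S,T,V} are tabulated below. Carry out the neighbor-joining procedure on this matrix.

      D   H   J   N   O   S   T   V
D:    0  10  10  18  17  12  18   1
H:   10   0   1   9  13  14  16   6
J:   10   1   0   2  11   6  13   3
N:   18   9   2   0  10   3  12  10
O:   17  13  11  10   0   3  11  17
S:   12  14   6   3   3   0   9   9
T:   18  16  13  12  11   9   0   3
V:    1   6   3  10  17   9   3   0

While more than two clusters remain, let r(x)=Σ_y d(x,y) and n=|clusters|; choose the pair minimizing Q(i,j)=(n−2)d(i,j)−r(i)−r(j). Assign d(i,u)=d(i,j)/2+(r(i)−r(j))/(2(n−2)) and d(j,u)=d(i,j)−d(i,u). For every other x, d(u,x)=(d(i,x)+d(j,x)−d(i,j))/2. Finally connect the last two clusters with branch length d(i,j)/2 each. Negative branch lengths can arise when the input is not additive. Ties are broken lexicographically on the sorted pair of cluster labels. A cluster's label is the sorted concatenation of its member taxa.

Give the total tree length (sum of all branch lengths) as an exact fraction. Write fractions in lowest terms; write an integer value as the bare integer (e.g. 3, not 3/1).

853/32

step 1: merge (D,V) at d=1, Q=-129; branch lengths D→43/12, V→-31/12; new cluster DV
  updated: d(DV,H)=15/2, d(DV,J)=6, d(DV,N)=27/2, d(DV,O)=33/2, d(DV,S)=10, d(DV,T)=10
step 2: merge (H,J) at d=1, Q=-189/2; branch lengths H→53/20, J→-33/20; new cluster HJ
  updated: d(DV,HJ)=25/4, d(HJ,N)=5, d(HJ,O)=23/2, d(HJ,S)=19/2, d(HJ,T)=14
step 3: merge (DV,HJ) at d=25/4, Q=-155/2; branch lengths DV→35/8, HJ→15/8; new cluster DHJV
  updated: d(DHJV,N)=49/8, d(DHJV,O)=87/8, d(DHJV,S)=53/8, d(DHJV,T)=71/8
step 4: merge (O,S) at d=3, Q=-95/2; branch lengths O→89/24, S→-17/24; new cluster OS
  updated: d(DHJV,OS)=29/4, d(N,OS)=5, d(OS,T)=17/2
step 5: merge (DHJV,T) at d=71/8, Q=-271/8; branch lengths DHJV→85/32, T→199/32; new cluster DHJTV
  updated: d(DHJTV,N)=37/8, d(DHJTV,OS)=55/16
step 6: merge (DHJTV,N) at d=37/8, Q=-209/16; branch lengths DHJTV→49/32, N→99/32; new cluster DHJNTV
  updated: d(DHJNTV,OS)=61/32
step 7: merge (DHJNTV,OS) at d=61/32; branch lengths DHJNTV→61/64, OS→61/64; new cluster DHJNOSTV
final tree: (((((D:43/12,V:-31/12):35/8,(H:53/20,J:-33/20):15/8):85/32,T:199/32):49/32,N:99/32):61/64,(O:89/24,S:-17/24):61/64)
total length: 853/32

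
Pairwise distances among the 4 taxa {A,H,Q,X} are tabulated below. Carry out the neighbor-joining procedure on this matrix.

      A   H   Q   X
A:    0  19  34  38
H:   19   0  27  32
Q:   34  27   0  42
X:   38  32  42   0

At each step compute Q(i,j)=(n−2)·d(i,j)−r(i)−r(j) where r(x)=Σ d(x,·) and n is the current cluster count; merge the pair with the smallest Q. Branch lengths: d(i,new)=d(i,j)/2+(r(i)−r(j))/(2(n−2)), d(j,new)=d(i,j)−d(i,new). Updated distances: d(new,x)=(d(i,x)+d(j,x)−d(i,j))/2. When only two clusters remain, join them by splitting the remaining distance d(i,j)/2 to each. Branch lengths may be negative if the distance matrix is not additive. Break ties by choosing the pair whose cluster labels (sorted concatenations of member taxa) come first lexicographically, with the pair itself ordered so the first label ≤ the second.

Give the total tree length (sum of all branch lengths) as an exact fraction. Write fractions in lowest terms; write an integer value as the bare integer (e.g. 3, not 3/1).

iteration 1: select A,H (d=19, Q=-131); attach at lengths (51/4, 25/4); label the merged cluster AH
  updated: d(AH,Q)=21, d(AH,X)=51/2
iteration 2: select AH,Q (d=21, Q=-177/2); attach at lengths (9/4, 75/4); label the merged cluster AHQ
  updated: d(AHQ,X)=93/4
iteration 3: select AHQ,X (d=93/4); attach at lengths (93/8, 93/8); label the merged cluster AHQX
final tree: (((A:51/4,H:25/4):9/4,Q:75/4):93/8,X:93/8)
total length: 253/4

253/4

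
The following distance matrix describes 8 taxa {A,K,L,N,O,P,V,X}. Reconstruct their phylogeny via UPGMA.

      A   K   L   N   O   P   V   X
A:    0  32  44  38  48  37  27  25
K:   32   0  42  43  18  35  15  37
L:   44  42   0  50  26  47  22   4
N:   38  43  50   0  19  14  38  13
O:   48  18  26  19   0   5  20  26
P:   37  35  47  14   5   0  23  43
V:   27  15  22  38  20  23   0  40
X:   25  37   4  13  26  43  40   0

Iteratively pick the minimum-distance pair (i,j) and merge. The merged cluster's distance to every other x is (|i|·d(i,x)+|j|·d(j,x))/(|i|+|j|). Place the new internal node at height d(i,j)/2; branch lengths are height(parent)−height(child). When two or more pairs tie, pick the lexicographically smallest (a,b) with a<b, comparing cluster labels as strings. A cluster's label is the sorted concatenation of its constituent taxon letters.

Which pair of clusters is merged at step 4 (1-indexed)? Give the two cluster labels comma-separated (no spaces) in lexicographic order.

N,OP

step 1: merge (L,X) at d=4; branch lengths L→2, X→2; new cluster LX
  updated: d(A,LX)=69/2, d(K,LX)=79/2, d(LX,N)=63/2, d(LX,O)=26, d(LX,P)=45, d(LX,V)=31
step 2: merge (O,P) at d=5; branch lengths O→5/2, P→5/2; new cluster OP
  updated: d(A,OP)=85/2, d(K,OP)=53/2, d(LX,OP)=71/2, d(N,OP)=33/2, d(OP,V)=43/2
step 3: merge (K,V) at d=15; branch lengths K→15/2, V→15/2; new cluster KV
  updated: d(A,KV)=59/2, d(KV,LX)=141/4, d(KV,N)=81/2, d(KV,OP)=24
step 4: merge (N,OP) at d=33/2; branch lengths N→33/4, OP→23/4; new cluster NOP
  updated: d(A,NOP)=41, d(KV,NOP)=59/2, d(LX,NOP)=205/6
step 5: merge (A,KV) at d=59/2; branch lengths A→59/4, KV→29/4; new cluster AKV
  updated: d(AKV,LX)=35, d(AKV,NOP)=100/3
step 6: merge (AKV,NOP) at d=100/3; branch lengths AKV→23/12, NOP→101/12; new cluster AKNOPV
  updated: d(AKNOPV,LX)=415/12
step 7: merge (AKNOPV,LX) at d=415/12; branch lengths AKNOPV→5/8, LX→367/24; new cluster AKLNOPVX
final tree: (((A:59/4,(K:15/2,V:15/2):29/4):23/12,(N:33/4,(O:5/2,P:5/2):23/4):101/12):5/8,(L:2,X:2):367/24)
total length: 345/4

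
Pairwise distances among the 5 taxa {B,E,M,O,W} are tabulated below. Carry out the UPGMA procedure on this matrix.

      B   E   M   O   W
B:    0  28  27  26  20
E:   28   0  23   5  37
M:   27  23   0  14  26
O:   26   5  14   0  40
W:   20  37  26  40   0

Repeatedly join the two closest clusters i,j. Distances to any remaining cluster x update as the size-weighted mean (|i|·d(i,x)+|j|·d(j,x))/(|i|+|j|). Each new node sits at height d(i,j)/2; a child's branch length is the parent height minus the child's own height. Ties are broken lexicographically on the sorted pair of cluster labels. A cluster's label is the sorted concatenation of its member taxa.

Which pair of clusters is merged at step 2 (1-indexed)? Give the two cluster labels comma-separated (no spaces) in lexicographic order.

EO,M

iteration 1: select E,O (d=5); attach at lengths (5/2, 5/2); label the merged cluster EO
  updated: d(B,EO)=27, d(EO,M)=37/2, d(EO,W)=77/2
iteration 2: select EO,M (d=37/2); attach at lengths (27/4, 37/4); label the merged cluster EMO
  updated: d(B,EMO)=27, d(EMO,W)=103/3
iteration 3: select B,W (d=20); attach at lengths (10, 10); label the merged cluster BW
  updated: d(BW,EMO)=92/3
iteration 4: select BW,EMO (d=92/3); attach at lengths (16/3, 73/12); label the merged cluster BEMOW
final tree: ((B:10,W:10):16/3,((E:5/2,O:5/2):27/4,M:37/4):73/12)
total length: 629/12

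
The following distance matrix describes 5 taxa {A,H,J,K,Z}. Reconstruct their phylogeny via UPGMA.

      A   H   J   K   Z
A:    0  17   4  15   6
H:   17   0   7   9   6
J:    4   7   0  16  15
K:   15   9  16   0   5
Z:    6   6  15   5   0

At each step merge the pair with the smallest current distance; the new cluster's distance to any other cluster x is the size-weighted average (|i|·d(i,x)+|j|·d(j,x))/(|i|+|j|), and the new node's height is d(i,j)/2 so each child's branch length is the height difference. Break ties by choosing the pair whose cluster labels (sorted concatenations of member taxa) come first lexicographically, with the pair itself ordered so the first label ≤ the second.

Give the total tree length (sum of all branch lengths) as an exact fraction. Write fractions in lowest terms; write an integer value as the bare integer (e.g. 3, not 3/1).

1. join A+J (d=4) ⇒ AJ; edges |A|=2, |J|=2
  updated: d(AJ,H)=12, d(AJ,K)=31/2, d(AJ,Z)=21/2
2. join K+Z (d=5) ⇒ KZ; edges |K|=5/2, |Z|=5/2
  updated: d(AJ,KZ)=13, d(H,KZ)=15/2
3. join H+KZ (d=15/2) ⇒ HKZ; edges |H|=15/4, |KZ|=5/4
  updated: d(AJ,HKZ)=38/3
4. join AJ+HKZ (d=38/3) ⇒ AHJKZ; edges |AJ|=13/3, |HKZ|=31/12
final tree: ((A:2,J:2):13/3,(H:15/4,(K:5/2,Z:5/2):5/4):31/12)
total length: 251/12

251/12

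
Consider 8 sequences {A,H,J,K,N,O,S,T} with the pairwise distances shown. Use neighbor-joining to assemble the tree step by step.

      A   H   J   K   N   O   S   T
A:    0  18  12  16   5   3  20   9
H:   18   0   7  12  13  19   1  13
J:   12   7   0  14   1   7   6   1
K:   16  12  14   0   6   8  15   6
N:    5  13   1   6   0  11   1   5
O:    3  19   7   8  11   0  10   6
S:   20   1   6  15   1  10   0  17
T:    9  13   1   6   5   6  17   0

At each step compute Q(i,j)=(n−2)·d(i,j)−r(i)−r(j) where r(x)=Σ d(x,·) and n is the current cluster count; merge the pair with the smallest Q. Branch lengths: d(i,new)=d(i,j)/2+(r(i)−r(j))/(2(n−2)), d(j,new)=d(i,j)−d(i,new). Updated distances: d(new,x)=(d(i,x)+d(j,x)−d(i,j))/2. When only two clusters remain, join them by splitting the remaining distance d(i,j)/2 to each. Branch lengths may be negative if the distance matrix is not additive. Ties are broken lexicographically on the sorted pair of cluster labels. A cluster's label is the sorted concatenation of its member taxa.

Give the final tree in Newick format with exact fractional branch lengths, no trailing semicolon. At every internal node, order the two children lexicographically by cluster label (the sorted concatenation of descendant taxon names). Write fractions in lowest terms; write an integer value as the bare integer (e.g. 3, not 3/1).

iteration 1: select H,S (d=1, Q=-147); attach at lengths (19/12, -7/12); label the merged cluster HS
  updated: d(A,HS)=37/2, d(HS,J)=6, d(HS,K)=13, d(HS,N)=13/2, d(HS,O)=14, d(HS,T)=29/2
iteration 2: select A,O (d=3, Q=-195/2); attach at lengths (59/20, 1/20); label the merged cluster AO
  updated: d(AO,HS)=59/4, d(AO,J)=8, d(AO,K)=21/2, d(AO,N)=13/2, d(AO,T)=6
iteration 3: select HS,J (d=6, Q=-243/4); attach at lengths (195/32, -3/32); label the merged cluster HJS
  updated: d(AO,HJS)=67/8, d(HJS,K)=21/2, d(HJS,N)=3/4, d(HJS,T)=19/4
iteration 4: select HJS,N (d=3/4, Q=-323/8); attach at lengths (67/48, -31/48); label the merged cluster HJNS
  updated: d(AO,HJNS)=113/16, d(HJNS,K)=63/8, d(HJNS,T)=9/2
iteration 5: select AO,HJNS (d=113/16, Q=-231/8); attach at lengths (73/16, 5/2); label the merged cluster AHJNOS
  updated: d(AHJNOS,K)=181/32, d(AHJNOS,T)=55/32
iteration 6: select AHJNOS,K (d=181/32, Q=-107/8); attach at lengths (11/16, 159/32); label the merged cluster AHJKNOS
  updated: d(AHJKNOS,T)=33/32
iteration 7: select AHJKNOS,T (d=33/32); attach at lengths (33/64, 33/64); label the merged cluster AHJKNOST
final tree: ((((A:59/20,O:1/20):73/16,(((H:19/12,S:-7/12):195/32,J:-3/32):67/48,N:-31/48):5/2):11/16,K:159/32):33/64,T:33/64)
total length: 49/2

((((A:59/20,O:1/20):73/16,(((H:19/12,S:-7/12):195/32,J:-3/32):67/48,N:-31/48):5/2):11/16,K:159/32):33/64,T:33/64)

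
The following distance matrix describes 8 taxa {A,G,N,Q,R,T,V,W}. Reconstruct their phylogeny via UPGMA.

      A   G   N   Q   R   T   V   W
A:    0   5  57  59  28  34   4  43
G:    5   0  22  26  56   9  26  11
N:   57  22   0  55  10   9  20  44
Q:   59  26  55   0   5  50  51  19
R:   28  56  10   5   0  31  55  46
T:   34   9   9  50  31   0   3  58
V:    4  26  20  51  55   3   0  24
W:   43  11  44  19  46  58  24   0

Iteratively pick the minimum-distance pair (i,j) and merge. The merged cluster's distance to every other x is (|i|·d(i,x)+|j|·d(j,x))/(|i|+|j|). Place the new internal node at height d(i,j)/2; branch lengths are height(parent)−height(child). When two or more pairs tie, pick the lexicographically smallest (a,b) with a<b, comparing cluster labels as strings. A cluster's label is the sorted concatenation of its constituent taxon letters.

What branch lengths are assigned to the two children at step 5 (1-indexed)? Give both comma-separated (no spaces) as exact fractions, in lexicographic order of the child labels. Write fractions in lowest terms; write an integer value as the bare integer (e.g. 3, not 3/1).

61/6,65/12

iteration 1: select T,V (d=3); attach at lengths (3/2, 3/2); label the merged cluster TV
  updated: d(A,TV)=19, d(G,TV)=35/2, d(N,TV)=29/2, d(Q,TV)=101/2, d(R,TV)=43, d(TV,W)=41
iteration 2: select A,G (d=5); attach at lengths (5/2, 5/2); label the merged cluster AG
  updated: d(AG,N)=79/2, d(AG,Q)=85/2, d(AG,R)=42, d(AG,TV)=73/4, d(AG,W)=27
iteration 3: select Q,R (d=5); attach at lengths (5/2, 5/2); label the merged cluster QR
  updated: d(AG,QR)=169/4, d(N,QR)=65/2, d(QR,TV)=187/4, d(QR,W)=65/2
iteration 4: select N,TV (d=29/2); attach at lengths (29/4, 23/4); label the merged cluster NTV
  updated: d(AG,NTV)=76/3, d(NTV,QR)=42, d(NTV,W)=42
iteration 5: select AG,NTV (d=76/3); attach at lengths (61/6, 65/12); label the merged cluster AGNTV
  updated: d(AGNTV,QR)=421/10, d(AGNTV,W)=36
iteration 6: select QR,W (d=65/2); attach at lengths (55/4, 65/4); label the merged cluster QRW
  updated: d(AGNTV,QRW)=601/15
iteration 7: select AGNTV,QRW (d=601/15); attach at lengths (221/30, 227/60); label the merged cluster AGNQRTVW
final tree: (((A:5/2,G:5/2):61/6,(N:29/4,(T:3/2,V:3/2):23/4):65/12):221/30,((Q:5/2,R:5/2):55/4,W:65/4):227/60)
total length: 1241/15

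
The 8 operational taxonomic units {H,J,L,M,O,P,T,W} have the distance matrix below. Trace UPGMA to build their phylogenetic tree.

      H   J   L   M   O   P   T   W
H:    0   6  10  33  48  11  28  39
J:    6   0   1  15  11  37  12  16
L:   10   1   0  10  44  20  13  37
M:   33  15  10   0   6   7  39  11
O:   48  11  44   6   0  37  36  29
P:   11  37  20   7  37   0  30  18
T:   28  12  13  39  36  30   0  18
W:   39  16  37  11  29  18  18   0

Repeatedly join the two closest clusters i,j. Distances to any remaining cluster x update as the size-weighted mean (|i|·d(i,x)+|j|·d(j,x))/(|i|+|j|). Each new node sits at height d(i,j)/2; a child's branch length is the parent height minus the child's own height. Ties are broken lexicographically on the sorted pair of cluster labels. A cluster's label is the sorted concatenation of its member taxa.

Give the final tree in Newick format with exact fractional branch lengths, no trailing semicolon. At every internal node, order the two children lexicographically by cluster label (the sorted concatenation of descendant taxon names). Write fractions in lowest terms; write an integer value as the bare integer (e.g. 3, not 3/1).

(((H:4,(J:1/2,L:1/2):7/2):29/6,T:53/6):121/24,((M:3,O:3):15/2,(P:9,W:9):3/2):27/8)

1. join J+L (d=1) ⇒ JL; edges |J|=1/2, |L|=1/2
  updated: d(H,JL)=8, d(JL,M)=25/2, d(JL,O)=55/2, d(JL,P)=57/2, d(JL,T)=25/2, d(JL,W)=53/2
2. join M+O (d=6) ⇒ MO; edges |M|=3, |O|=3
  updated: d(H,MO)=81/2, d(JL,MO)=20, d(MO,P)=22, d(MO,T)=75/2, d(MO,W)=20
3. join H+JL (d=8) ⇒ HJL; edges |H|=4, |JL|=7/2
  updated: d(HJL,MO)=161/6, d(HJL,P)=68/3, d(HJL,T)=53/3, d(HJL,W)=92/3
4. join HJL+T (d=53/3) ⇒ HJLT; edges |HJL|=29/6, |T|=53/6
  updated: d(HJLT,MO)=59/2, d(HJLT,P)=49/2, d(HJLT,W)=55/2
5. join P+W (d=18) ⇒ PW; edges |P|=9, |W|=9
  updated: d(HJLT,PW)=26, d(MO,PW)=21
6. join MO+PW (d=21) ⇒ MOPW; edges |MO|=15/2, |PW|=3/2
  updated: d(HJLT,MOPW)=111/4
7. join HJLT+MOPW (d=111/4) ⇒ HJLMOPTW; edges |HJLT|=121/24, |MOPW|=27/8
final tree: (((H:4,(J:1/2,L:1/2):7/2):29/6,T:53/6):121/24,((M:3,O:3):15/2,(P:9,W:9):3/2):27/8)
total length: 763/12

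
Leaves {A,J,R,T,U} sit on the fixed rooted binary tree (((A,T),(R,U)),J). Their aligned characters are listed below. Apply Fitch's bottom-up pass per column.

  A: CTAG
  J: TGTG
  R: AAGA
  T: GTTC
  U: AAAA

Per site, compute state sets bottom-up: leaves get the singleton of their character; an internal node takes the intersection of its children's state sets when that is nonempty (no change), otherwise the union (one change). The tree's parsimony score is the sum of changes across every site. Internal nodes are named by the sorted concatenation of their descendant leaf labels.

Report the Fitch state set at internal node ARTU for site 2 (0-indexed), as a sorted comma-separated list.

AT@0: {C} ∪ {G} = {C,G} (union, +1)
RU@0: {A} ∩ {A} = {A} (intersection, +0)
ARTU@0: {C,G} ∪ {A} = {A,C,G} (union, +1)
AJRTU@0: {A,C,G} ∪ {T} = {A,C,G,T} (union, +1)
AT@1: {T} ∩ {T} = {T} (intersection, +0)
RU@1: {A} ∩ {A} = {A} (intersection, +0)
ARTU@1: {T} ∪ {A} = {A,T} (union, +1)
AJRTU@1: {A,T} ∪ {G} = {A,G,T} (union, +1)
AT@2: {A} ∪ {T} = {A,T} (union, +1)
RU@2: {G} ∪ {A} = {A,G} (union, +1)
ARTU@2: {A,T} ∩ {A,G} = {A} (intersection, +0)
AJRTU@2: {A} ∪ {T} = {A,T} (union, +1)
AT@3: {G} ∪ {C} = {C,G} (union, +1)
RU@3: {A} ∩ {A} = {A} (intersection, +0)
ARTU@3: {C,G} ∪ {A} = {A,C,G} (union, +1)
AJRTU@3: {A,C,G} ∩ {G} = {G} (intersection, +0)
per-site changes: [3, 2, 3, 2]; total = 10

A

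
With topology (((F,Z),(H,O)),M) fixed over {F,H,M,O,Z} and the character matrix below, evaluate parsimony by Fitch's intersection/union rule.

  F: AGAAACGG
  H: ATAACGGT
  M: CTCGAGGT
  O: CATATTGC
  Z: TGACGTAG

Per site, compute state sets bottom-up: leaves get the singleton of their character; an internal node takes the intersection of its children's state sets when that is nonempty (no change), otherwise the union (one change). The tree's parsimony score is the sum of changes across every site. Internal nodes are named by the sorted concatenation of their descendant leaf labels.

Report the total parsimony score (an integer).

site 0, node FZ: F={A} ∪ Z={T} → {A,T} (+1)
site 0, node HO: H={A} ∪ O={C} → {A,C} (+1)
site 0, node FHOZ: FZ={A,T} ∩ HO={A,C} → {A} (+0)
site 0, node FHMOZ: FHOZ={A} ∪ M={C} → {A,C} (+1)
site 1, node FZ: F={G} ∩ Z={G} → {G} (+0)
site 1, node HO: H={T} ∪ O={A} → {A,T} (+1)
site 1, node FHOZ: FZ={G} ∪ HO={A,T} → {A,G,T} (+1)
site 1, node FHMOZ: FHOZ={A,G,T} ∩ M={T} → {T} (+0)
site 2, node FZ: F={A} ∩ Z={A} → {A} (+0)
site 2, node HO: H={A} ∪ O={T} → {A,T} (+1)
site 2, node FHOZ: FZ={A} ∩ HO={A,T} → {A} (+0)
site 2, node FHMOZ: FHOZ={A} ∪ M={C} → {A,C} (+1)
site 3, node FZ: F={A} ∪ Z={C} → {A,C} (+1)
site 3, node HO: H={A} ∩ O={A} → {A} (+0)
site 3, node FHOZ: FZ={A,C} ∩ HO={A} → {A} (+0)
site 3, node FHMOZ: FHOZ={A} ∪ M={G} → {A,G} (+1)
site 4, node FZ: F={A} ∪ Z={G} → {A,G} (+1)
site 4, node HO: H={C} ∪ O={T} → {C,T} (+1)
site 4, node FHOZ: FZ={A,G} ∪ HO={C,T} → {A,C,G,T} (+1)
site 4, node FHMOZ: FHOZ={A,C,G,T} ∩ M={A} → {A} (+0)
site 5, node FZ: F={C} ∪ Z={T} → {C,T} (+1)
site 5, node HO: H={G} ∪ O={T} → {G,T} (+1)
site 5, node FHOZ: FZ={C,T} ∩ HO={G,T} → {T} (+0)
site 5, node FHMOZ: FHOZ={T} ∪ M={G} → {G,T} (+1)
site 6, node FZ: F={G} ∪ Z={A} → {A,G} (+1)
site 6, node HO: H={G} ∩ O={G} → {G} (+0)
site 6, node FHOZ: FZ={A,G} ∩ HO={G} → {G} (+0)
site 6, node FHMOZ: FHOZ={G} ∩ M={G} → {G} (+0)
site 7, node FZ: F={G} ∩ Z={G} → {G} (+0)
site 7, node HO: H={T} ∪ O={C} → {C,T} (+1)
site 7, node FHOZ: FZ={G} ∪ HO={C,T} → {C,G,T} (+1)
site 7, node FHMOZ: FHOZ={C,G,T} ∩ M={T} → {T} (+0)
per-site changes: [3, 2, 2, 2, 3, 3, 1, 2]; total = 18

18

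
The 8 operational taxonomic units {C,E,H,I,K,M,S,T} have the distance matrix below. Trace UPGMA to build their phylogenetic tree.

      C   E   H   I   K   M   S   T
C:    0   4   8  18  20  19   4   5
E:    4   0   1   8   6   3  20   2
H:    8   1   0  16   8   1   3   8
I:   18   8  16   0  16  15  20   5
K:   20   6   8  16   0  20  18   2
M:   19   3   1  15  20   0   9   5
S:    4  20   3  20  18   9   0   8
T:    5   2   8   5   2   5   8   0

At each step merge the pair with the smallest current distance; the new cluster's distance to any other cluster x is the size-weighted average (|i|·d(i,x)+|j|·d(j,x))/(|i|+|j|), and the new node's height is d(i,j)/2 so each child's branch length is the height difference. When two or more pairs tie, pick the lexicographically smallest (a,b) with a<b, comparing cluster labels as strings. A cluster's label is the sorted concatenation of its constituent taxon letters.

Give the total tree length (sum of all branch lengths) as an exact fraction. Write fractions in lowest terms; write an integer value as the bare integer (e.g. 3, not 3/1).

1697/60

1. join E+H (d=1) ⇒ EH; edges |E|=1/2, |H|=1/2
  updated: d(C,EH)=6, d(EH,I)=12, d(EH,K)=7, d(EH,M)=2, d(EH,S)=23/2, d(EH,T)=5
2. join EH+M (d=2) ⇒ EHM; edges |EH|=1/2, |M|=1
  updated: d(C,EHM)=31/3, d(EHM,I)=13, d(EHM,K)=34/3, d(EHM,S)=32/3, d(EHM,T)=5
3. join K+T (d=2) ⇒ KT; edges |K|=1, |T|=1
  updated: d(C,KT)=25/2, d(EHM,KT)=49/6, d(I,KT)=21/2, d(KT,S)=13
4. join C+S (d=4) ⇒ CS; edges |C|=2, |S|=2
  updated: d(CS,EHM)=21/2, d(CS,I)=19, d(CS,KT)=51/4
5. join EHM+KT (d=49/6) ⇒ EHKMT; edges |EHM|=37/12, |KT|=37/12
  updated: d(CS,EHKMT)=57/5, d(EHKMT,I)=12
6. join CS+EHKMT (d=57/5) ⇒ CEHKMST; edges |CS|=37/10, |EHKMT|=97/60
  updated: d(CEHKMST,I)=14
7. join CEHKMST+I (d=14) ⇒ CEHIKMST; edges |CEHKMST|=13/10, |I|=7
final tree: (((C:2,S:2):37/10,(((E:1/2,H:1/2):1/2,M:1):37/12,(K:1,T:1):37/12):97/60):13/10,I:7)
total length: 1697/60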